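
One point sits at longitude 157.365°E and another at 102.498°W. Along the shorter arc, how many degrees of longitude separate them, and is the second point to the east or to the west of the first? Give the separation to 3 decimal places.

Raw difference: -102.498 − 157.365 = -259.863°.
Normalise into (−180°, 180°]: -259.863° + 360° = 100.137°.
Positive ⇒ the second point lies to the east; separation 100.137°.

100.137° east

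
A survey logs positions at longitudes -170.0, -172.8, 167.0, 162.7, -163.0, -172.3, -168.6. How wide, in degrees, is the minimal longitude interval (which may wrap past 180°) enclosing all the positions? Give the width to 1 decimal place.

Sort the longitudes: -172.8°, -172.3°, -170.0°, -168.6°, -163.0°, +162.7°, +167.0°.
Eastward gaps between consecutive values (wrapping around): 0.5°, 2.3°, 1.4°, 5.6°, 325.7°, 4.3°, 20.2°.
Largest gap = 325.7° ⇒ minimal covering band is its complement: 360° − 325.7° = 34.3°.
Band runs from +162.7° eastward to -163.0°, crossing the antimeridian.

34.3°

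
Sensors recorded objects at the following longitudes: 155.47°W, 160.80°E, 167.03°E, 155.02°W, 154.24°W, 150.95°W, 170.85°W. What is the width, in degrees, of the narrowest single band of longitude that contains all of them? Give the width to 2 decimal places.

48.25°

Sort the longitudes: -170.85°, -155.47°, -155.02°, -154.24°, -150.95°, +160.80°, +167.03°.
Eastward gaps between consecutive values (wrapping around): 15.38°, 0.45°, 0.78°, 3.29°, 311.75°, 6.23°, 22.12°.
Largest gap = 311.75° ⇒ minimal covering band is its complement: 360° − 311.75° = 48.25°.
Band runs from +160.80° eastward to -150.95°, crossing the antimeridian.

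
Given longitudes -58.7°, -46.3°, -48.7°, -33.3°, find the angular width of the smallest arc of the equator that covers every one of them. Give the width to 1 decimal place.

25.4°

Sort the longitudes: -58.7°, -48.7°, -46.3°, -33.3°.
Eastward gaps between consecutive values (wrapping around): 10.0°, 2.4°, 13.0°, 334.6°.
Largest gap = 334.6° ⇒ minimal covering band is its complement: 360° − 334.6° = 25.4°.
Band runs from -58.7° eastward to -33.3°.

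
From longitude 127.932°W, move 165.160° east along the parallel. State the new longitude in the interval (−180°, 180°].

37.228°E

Start at -127.932°; shift +165.160° → +37.228°.
+37.228° already lies in (−180°, 180°].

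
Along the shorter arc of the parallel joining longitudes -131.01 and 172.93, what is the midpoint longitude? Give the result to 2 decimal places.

-159.04°

Signed shortest Δλ from -131.01° to +172.93° is -56.06°.
Midpoint longitude = -131.01° + (-56.06°)/2 = -131.01° − 28.03° = -159.04°.
(The naïve average (-131.01 + +172.93)/2 = 20.96° is on the wrong side of the globe.)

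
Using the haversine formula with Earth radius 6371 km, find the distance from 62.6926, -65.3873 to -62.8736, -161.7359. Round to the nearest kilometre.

Δλ = -161.7359 − -65.3873 = -96.3486°.
Δφ = -62.8736 − 62.6926 = -125.5662°.
a = sin²(Δφ/2) + cos φ₁ · cos φ₂ · sin²(Δλ/2) = 0.906975.
c = 2·atan2(√a, √(1−a)) = 2.52171 rad → d = 6371·c ≈ 16065.84 km.

16066 km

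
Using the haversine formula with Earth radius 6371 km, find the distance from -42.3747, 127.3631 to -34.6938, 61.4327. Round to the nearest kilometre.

Δλ = 61.4327 − 127.3631 = -65.9304°.
Δφ = -34.6938 − -42.3747 = 7.6809°.
a = sin²(Δφ/2) + cos φ₁ · cos φ₂ · sin²(Δλ/2) = 0.184325.
c = 2·atan2(√a, √(1−a)) = 0.88750 rad → d = 6371·c ≈ 5654.29 km.

5654 km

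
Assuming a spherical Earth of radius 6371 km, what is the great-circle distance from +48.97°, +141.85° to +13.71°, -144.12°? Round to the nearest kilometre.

7700 km

Δλ = -144.12 − 141.85 = -285.97°; wrapped into (−180°, 180°]: 74.03°.
Δφ = 13.71 − 48.97 = -35.26°.
a = sin²(Δφ/2) + cos φ₁ · cos φ₂ · sin²(Δλ/2) = 0.322871.
c = 2·atan2(√a, √(1−a)) = 1.20868 rad → d = 6371·c ≈ 7700.48 km.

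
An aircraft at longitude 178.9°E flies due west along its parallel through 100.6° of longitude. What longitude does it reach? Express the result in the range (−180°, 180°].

78.3°E

Start at +178.9°; shift −100.6° → +78.3°.
+78.3° already lies in (−180°, 180°].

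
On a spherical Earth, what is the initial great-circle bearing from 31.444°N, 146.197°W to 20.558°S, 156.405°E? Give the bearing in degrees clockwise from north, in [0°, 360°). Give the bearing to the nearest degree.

234°

Δλ = 156.405 − -146.197 = 302.602°; wrapped into (−180°, 180°]: -57.398°.
θ = atan2( sin Δλ · cos φ₂ , cos φ₁ · sin φ₂ − sin φ₁ · cos φ₂ · cos Δλ )
  = atan2(-0.78879, -0.56276) = -125.506° → normalised to [0°, 360°): 234.494°.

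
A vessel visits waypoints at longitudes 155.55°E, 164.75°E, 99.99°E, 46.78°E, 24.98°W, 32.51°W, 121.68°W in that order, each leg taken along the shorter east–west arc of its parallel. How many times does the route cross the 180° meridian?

Leg 1: +155.55° → +164.75°, shortest Δλ = 9.2° (east) — does not cross 180°.
Leg 2: +164.75° → +99.99°, shortest Δλ = -64.76° (west) — does not cross 180°.
Leg 3: +99.99° → +46.78°, shortest Δλ = -53.21° (west) — does not cross 180°.
Leg 4: +46.78° → -24.98°, shortest Δλ = -71.76° (west) — does not cross 180°.
Leg 5: -24.98° → -32.51°, shortest Δλ = -7.53° (west) — does not cross 180°.
Leg 6: -32.51° → -121.68°, shortest Δλ = -89.17° (west) — does not cross 180°.
Total crossings: 0.

0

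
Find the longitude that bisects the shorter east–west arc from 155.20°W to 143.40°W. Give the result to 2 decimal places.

Signed shortest Δλ from -155.20° to -143.40° is +11.80°.
Midpoint longitude = -155.20° + (+11.80°)/2 = -155.20° + 5.90° = -149.30°.

149.30°W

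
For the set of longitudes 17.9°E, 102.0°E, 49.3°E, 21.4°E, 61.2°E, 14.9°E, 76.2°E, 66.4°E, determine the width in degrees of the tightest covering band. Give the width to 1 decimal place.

Sort the longitudes: +14.9°, +17.9°, +21.4°, +49.3°, +61.2°, +66.4°, +76.2°, +102.0°.
Eastward gaps between consecutive values (wrapping around): 3.0°, 3.5°, 27.9°, 11.9°, 5.2°, 9.8°, 25.8°, 272.9°.
Largest gap = 272.9° ⇒ minimal covering band is its complement: 360° − 272.9° = 87.1°.
Band runs from +14.9° eastward to +102.0°.

87.1°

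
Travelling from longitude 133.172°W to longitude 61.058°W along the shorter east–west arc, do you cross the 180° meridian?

No

Signed shortest Δλ = ((-61.058 − -133.172 + 180) mod 360) − 180 = 72.114°.
Going east by 72.114° from -133.172° reaches -61.058° without touching 180°.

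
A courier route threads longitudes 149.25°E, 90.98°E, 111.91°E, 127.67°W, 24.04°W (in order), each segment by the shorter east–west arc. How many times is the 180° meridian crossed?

Leg 1: +149.25° → +90.98°, shortest Δλ = -58.27° (west) — does not cross 180°.
Leg 2: +90.98° → +111.91°, shortest Δλ = 20.93° (east) — does not cross 180°.
Leg 3: +111.91° → -127.67°, shortest Δλ = 120.42° (east) — crosses 180°.
Leg 4: -127.67° → -24.04°, shortest Δλ = 103.63° (east) — does not cross 180°.
Total crossings: 1.

1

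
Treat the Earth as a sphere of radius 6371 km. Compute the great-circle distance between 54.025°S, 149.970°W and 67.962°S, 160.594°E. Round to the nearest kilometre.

Δλ = 160.594 − -149.970 = 310.564°; wrapped into (−180°, 180°]: -49.436°.
Δφ = -67.962 − -54.025 = -13.937°.
a = sin²(Δφ/2) + cos φ₁ · cos φ₂ · sin²(Δλ/2) = 0.053260.
c = 2·atan2(√a, √(1−a)) = 0.46576 rad → d = 6371·c ≈ 2967.36 km.

2967 km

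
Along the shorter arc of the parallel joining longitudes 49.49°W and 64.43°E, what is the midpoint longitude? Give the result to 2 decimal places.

Signed shortest Δλ from -49.49° to +64.43° is +113.92°.
Midpoint longitude = -49.49° + (+113.92°)/2 = -49.49° + 56.96° = +7.47°.

7.47°E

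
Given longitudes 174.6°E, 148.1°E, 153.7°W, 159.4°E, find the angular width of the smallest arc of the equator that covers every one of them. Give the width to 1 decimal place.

58.2°

Sort the longitudes: -153.7°, +148.1°, +159.4°, +174.6°.
Eastward gaps between consecutive values (wrapping around): 301.8°, 11.3°, 15.2°, 31.7°.
Largest gap = 301.8° ⇒ minimal covering band is its complement: 360° − 301.8° = 58.2°.
Band runs from +148.1° eastward to -153.7°, crossing the antimeridian.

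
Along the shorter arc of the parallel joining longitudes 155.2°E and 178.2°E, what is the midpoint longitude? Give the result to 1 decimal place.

166.7°E

Signed shortest Δλ from +155.2° to +178.2° is +23.0°.
Midpoint longitude = +155.2° + (+23.0°)/2 = +155.2° + 11.5° = +166.7°.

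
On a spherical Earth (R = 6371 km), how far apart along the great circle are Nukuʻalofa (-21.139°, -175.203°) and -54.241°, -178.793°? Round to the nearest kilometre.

Δλ = -178.793 − -175.203 = -3.590°.
Δφ = -54.241 − -21.139 = -33.102°.
a = sin²(Δφ/2) + cos φ₁ · cos φ₂ · sin²(Δλ/2) = 0.081685.
c = 2·atan2(√a, √(1−a)) = 0.57969 rad → d = 6371·c ≈ 3693.23 km.

3693 km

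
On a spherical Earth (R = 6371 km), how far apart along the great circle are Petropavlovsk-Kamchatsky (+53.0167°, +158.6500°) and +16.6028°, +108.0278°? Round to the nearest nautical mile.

3216 nmi

Δλ = 108.0278 − 158.6500 = -50.6222°.
Δφ = 16.6028 − 53.0167 = -36.4139°.
a = sin²(Δφ/2) + cos φ₁ · cos φ₂ · sin²(Δλ/2) = 0.203001.
c = 2·atan2(√a, √(1−a)) = 0.93478 rad → d = 6371·c ≈ 5955.46 km ≈ 3215.69 nmi.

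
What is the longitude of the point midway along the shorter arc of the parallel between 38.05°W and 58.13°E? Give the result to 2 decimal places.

10.04°E

Signed shortest Δλ from -38.05° to +58.13° is +96.18°.
Midpoint longitude = -38.05° + (+96.18°)/2 = -38.05° + 48.09° = +10.04°.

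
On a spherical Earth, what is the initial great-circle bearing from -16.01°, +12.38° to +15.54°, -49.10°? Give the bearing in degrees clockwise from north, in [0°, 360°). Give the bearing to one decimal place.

294.4°

Δλ = -49.10 − 12.38 = -61.48°.
θ = atan2( sin Δλ · cos φ₂ , cos φ₁ · sin φ₂ − sin φ₁ · cos φ₂ · cos Δλ )
  = atan2(-0.84653, 0.38439) = -65.578° → normalised to [0°, 360°): 294.422°.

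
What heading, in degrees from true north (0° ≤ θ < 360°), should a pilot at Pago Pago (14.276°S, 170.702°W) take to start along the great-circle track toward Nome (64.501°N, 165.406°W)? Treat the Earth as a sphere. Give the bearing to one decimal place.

2.3°

Δλ = -165.406 − -170.702 = 5.296°.
θ = atan2( sin Δλ · cos φ₂ , cos φ₁ · sin φ₂ − sin φ₁ · cos φ₂ · cos Δλ )
  = atan2(0.03974, 0.98042) = 2.321° → normalised to [0°, 360°): 2.321°.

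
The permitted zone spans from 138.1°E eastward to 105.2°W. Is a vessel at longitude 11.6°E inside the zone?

No

Band width going east from +138.1° to -105.2°: ((-105.2 − 138.1) mod 360) = 116.7°.
Offset of +11.6° east of the west edge: ((11.6 − 138.1) mod 360) = 233.5°.
233.5° > 116.7° ⇒ outside.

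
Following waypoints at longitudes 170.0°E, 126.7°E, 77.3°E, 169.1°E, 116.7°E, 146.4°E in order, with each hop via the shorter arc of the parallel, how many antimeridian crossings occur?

Leg 1: +170.0° → +126.7°, shortest Δλ = -43.3° (west) — does not cross 180°.
Leg 2: +126.7° → +77.3°, shortest Δλ = -49.4° (west) — does not cross 180°.
Leg 3: +77.3° → +169.1°, shortest Δλ = 91.8° (east) — does not cross 180°.
Leg 4: +169.1° → +116.7°, shortest Δλ = -52.4° (west) — does not cross 180°.
Leg 5: +116.7° → +146.4°, shortest Δλ = 29.7° (east) — does not cross 180°.
Total crossings: 0.

0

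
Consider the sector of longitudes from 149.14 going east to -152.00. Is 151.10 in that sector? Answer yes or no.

Band width going east from +149.14° to -152.00°: ((-152.00 − 149.14) mod 360) = 58.86°.
Offset of +151.10° east of the west edge: ((151.10 − 149.14) mod 360) = 1.96°.
1.96° ≤ 58.86° ⇒ inside.

Yes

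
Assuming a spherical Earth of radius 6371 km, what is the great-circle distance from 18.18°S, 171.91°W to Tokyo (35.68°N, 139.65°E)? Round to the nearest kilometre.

Δλ = 139.65 − -171.91 = 311.56°; wrapped into (−180°, 180°]: -48.44°.
Δφ = 35.68 − -18.18 = 53.86°.
a = sin²(Δφ/2) + cos φ₁ · cos φ₂ · sin²(Δλ/2) = 0.335002.
c = 2·atan2(√a, √(1−a)) = 1.23450 rad → d = 6371·c ≈ 7864.98 km.

7865 km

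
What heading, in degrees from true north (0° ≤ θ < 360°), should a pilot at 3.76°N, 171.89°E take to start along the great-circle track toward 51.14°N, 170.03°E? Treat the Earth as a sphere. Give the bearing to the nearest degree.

Δλ = 170.03 − 171.89 = -1.86°.
θ = atan2( sin Δλ · cos φ₂ , cos φ₁ · sin φ₂ − sin φ₁ · cos φ₂ · cos Δλ )
  = atan2(-0.02036, 0.73588) = -1.585° → normalised to [0°, 360°): 358.415°.

358°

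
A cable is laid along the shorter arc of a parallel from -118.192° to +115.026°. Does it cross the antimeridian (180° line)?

Yes

Naïve |115.026 − -118.192| = 233.218° > 180°, so the shorter arc goes the other way round — across 180°.
Signed shortest Δλ = ((115.026 − -118.192 + 180) mod 360) − 180 = -126.782°.
Going west by 126.782° from -118.192° passes through 180° before reaching +115.026°.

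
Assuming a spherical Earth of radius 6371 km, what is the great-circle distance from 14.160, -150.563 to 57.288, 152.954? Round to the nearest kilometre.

6707 km

Δλ = 152.954 − -150.563 = 303.517°; wrapped into (−180°, 180°]: -56.483°.
Δφ = 57.288 − 14.160 = 43.128°.
a = sin²(Δφ/2) + cos φ₁ · cos φ₂ · sin²(Δλ/2) = 0.252413.
c = 2·atan2(√a, √(1−a)) = 1.05276 rad → d = 6371·c ≈ 6707.14 km.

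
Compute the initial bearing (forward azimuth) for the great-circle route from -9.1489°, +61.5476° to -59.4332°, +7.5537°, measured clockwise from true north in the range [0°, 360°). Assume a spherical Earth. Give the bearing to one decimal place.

Δλ = 7.5537 − 61.5476 = -53.9939°.
θ = atan2( sin Δλ · cos φ₂ , cos φ₁ · sin φ₂ − sin φ₁ · cos φ₂ · cos Δλ )
  = atan2(-0.41139, -0.80255) = -152.860° → normalised to [0°, 360°): 207.140°.

207.1°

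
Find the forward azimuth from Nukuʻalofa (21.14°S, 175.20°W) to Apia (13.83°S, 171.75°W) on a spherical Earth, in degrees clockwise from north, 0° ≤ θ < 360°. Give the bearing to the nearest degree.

Δλ = -171.75 − -175.20 = 3.45°.
θ = atan2( sin Δλ · cos φ₂ , cos φ₁ · sin φ₂ − sin φ₁ · cos φ₂ · cos Δλ )
  = atan2(0.05843, 0.12660) = 24.775° → normalised to [0°, 360°): 24.775°.

25°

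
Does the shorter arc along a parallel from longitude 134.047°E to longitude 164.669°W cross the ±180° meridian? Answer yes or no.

Yes

Naïve |-164.669 − 134.047| = 298.716° > 180°, so the shorter arc goes the other way round — across 180°.
Signed shortest Δλ = ((-164.669 − 134.047 + 180) mod 360) − 180 = 61.284°.
Going east by 61.284° from +134.047° passes through 180° before reaching -164.669°.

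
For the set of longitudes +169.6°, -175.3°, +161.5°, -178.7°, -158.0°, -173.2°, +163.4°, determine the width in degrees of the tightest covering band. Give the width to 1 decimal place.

Sort the longitudes: -178.7°, -175.3°, -173.2°, -158.0°, +161.5°, +163.4°, +169.6°.
Eastward gaps between consecutive values (wrapping around): 3.4°, 2.1°, 15.2°, 319.5°, 1.9°, 6.2°, 11.7°.
Largest gap = 319.5° ⇒ minimal covering band is its complement: 360° − 319.5° = 40.5°.
Band runs from +161.5° eastward to -158.0°, crossing the antimeridian.

40.5°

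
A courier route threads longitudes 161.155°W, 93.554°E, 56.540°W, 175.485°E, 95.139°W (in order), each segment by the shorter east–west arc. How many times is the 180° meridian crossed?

3

Leg 1: -161.155° → +93.554°, shortest Δλ = -105.291° (west) — crosses 180°.
Leg 2: +93.554° → -56.540°, shortest Δλ = -150.094° (west) — does not cross 180°.
Leg 3: -56.540° → +175.485°, shortest Δλ = -127.975° (west) — crosses 180°.
Leg 4: +175.485° → -95.139°, shortest Δλ = 89.376° (east) — crosses 180°.
Total crossings: 3.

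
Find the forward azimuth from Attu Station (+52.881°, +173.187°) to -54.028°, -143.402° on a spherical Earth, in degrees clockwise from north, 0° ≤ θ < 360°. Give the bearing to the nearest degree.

Δλ = -143.402 − 173.187 = -316.589°; wrapped into (−180°, 180°]: 43.411°.
θ = atan2( sin Δλ · cos φ₂ , cos φ₁ · sin φ₂ − sin φ₁ · cos φ₂ · cos Δλ )
  = atan2(0.40367, -0.82864) = 154.027° → normalised to [0°, 360°): 154.027°.

154°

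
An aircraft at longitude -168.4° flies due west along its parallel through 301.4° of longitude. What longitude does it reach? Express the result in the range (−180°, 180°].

-109.8°

Start at -168.4°; shift −301.4° → -469.8°.
-469.8° lies outside (−180°, 180°]; add 360° → -109.8°.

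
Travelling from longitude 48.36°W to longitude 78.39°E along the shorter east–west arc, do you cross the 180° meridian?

No

Signed shortest Δλ = ((78.39 − -48.36 + 180) mod 360) − 180 = 126.75°.
Going east by 126.75° from -48.36° reaches +78.39° without touching 180°.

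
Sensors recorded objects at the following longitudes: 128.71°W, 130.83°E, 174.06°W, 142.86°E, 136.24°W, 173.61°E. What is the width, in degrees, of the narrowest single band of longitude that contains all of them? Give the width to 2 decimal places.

100.46°

Sort the longitudes: -174.06°, -136.24°, -128.71°, +130.83°, +142.86°, +173.61°.
Eastward gaps between consecutive values (wrapping around): 37.82°, 7.53°, 259.54°, 12.03°, 30.75°, 12.33°.
Largest gap = 259.54° ⇒ minimal covering band is its complement: 360° − 259.54° = 100.46°.
Band runs from +130.83° eastward to -128.71°, crossing the antimeridian.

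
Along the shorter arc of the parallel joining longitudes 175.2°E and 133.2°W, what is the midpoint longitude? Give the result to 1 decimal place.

159.0°W

Signed shortest Δλ from +175.2° to -133.2° is +51.6°.
Midpoint longitude = +175.2° + (+51.6°)/2 = +175.2° + 25.8° = +201.0°.
Normalise into (−180°, 180°]: -159.0°.
(The naïve average (+175.2 + -133.2)/2 = 21.0° is on the wrong side of the globe.)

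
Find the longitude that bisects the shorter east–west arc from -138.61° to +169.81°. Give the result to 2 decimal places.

Signed shortest Δλ from -138.61° to +169.81° is -51.58°.
Midpoint longitude = -138.61° + (-51.58°)/2 = -138.61° − 25.79° = -164.40°.
(The naïve average (-138.61 + +169.81)/2 = 15.6° is on the wrong side of the globe.)

-164.40°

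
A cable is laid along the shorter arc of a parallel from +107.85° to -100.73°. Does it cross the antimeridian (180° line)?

Yes

Naïve |-100.73 − 107.85| = 208.58° > 180°, so the shorter arc goes the other way round — across 180°.
Signed shortest Δλ = ((-100.73 − 107.85 + 180) mod 360) − 180 = 151.42°.
Going east by 151.42° from +107.85° passes through 180° before reaching -100.73°.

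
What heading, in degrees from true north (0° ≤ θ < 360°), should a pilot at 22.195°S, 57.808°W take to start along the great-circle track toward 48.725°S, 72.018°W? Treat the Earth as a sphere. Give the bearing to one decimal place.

Δλ = -72.018 − -57.808 = -14.210°.
θ = atan2( sin Δλ · cos φ₂ , cos φ₁ · sin φ₂ − sin φ₁ · cos φ₂ · cos Δλ )
  = atan2(-0.16193, -0.45429) = -160.381° → normalised to [0°, 360°): 199.619°.

199.6°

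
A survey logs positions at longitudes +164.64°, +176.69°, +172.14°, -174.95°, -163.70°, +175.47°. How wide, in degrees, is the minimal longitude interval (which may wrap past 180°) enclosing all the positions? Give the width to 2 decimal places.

31.66°

Sort the longitudes: -174.95°, -163.70°, +164.64°, +172.14°, +175.47°, +176.69°.
Eastward gaps between consecutive values (wrapping around): 11.25°, 328.34°, 7.50°, 3.33°, 1.22°, 8.36°.
Largest gap = 328.34° ⇒ minimal covering band is its complement: 360° − 328.34° = 31.66°.
Band runs from +164.64° eastward to -163.70°, crossing the antimeridian.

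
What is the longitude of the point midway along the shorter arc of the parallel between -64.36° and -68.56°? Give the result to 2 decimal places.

Signed shortest Δλ from -64.36° to -68.56° is -4.20°.
Midpoint longitude = -64.36° + (-4.20°)/2 = -64.36° − 2.10° = -66.46°.

-66.46°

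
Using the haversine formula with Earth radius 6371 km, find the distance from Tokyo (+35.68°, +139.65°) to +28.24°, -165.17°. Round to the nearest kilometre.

Δλ = -165.17 − 139.65 = -304.82°; wrapped into (−180°, 180°]: 55.18°.
Δφ = 28.24 − 35.68 = -7.44°.
a = sin²(Δφ/2) + cos φ₁ · cos φ₂ · sin²(Δλ/2) = 0.157706.
c = 2·atan2(√a, √(1−a)) = 0.81676 rad → d = 6371·c ≈ 5203.57 km.

5204 km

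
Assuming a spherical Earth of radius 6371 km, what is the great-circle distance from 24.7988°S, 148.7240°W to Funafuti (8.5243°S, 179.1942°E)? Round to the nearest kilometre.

Δλ = 179.1942 − -148.7240 = 327.9182°; wrapped into (−180°, 180°]: -32.0818°.
Δφ = -8.5243 − -24.7988 = 16.2745°.
a = sin²(Δφ/2) + cos φ₁ · cos φ₂ · sin²(Δλ/2) = 0.088583.
c = 2·atan2(√a, √(1−a)) = 0.60442 rad → d = 6371·c ≈ 3850.73 km.

3851 km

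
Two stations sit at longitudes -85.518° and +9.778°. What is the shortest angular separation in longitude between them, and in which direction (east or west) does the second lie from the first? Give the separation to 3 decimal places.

95.296° east

Raw difference: 9.778 − -85.518 = 95.296°.
Normalise into (−180°, 180°]: 95.296° stays 95.296°.
Positive ⇒ the second point lies to the east; separation 95.296°.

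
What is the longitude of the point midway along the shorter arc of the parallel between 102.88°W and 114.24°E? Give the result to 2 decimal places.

174.32°W

Signed shortest Δλ from -102.88° to +114.24° is -142.88°.
Midpoint longitude = -102.88° + (-142.88°)/2 = -102.88° − 71.44° = -174.32°.
(The naïve average (-102.88 + +114.24)/2 = 5.68° is on the wrong side of the globe.)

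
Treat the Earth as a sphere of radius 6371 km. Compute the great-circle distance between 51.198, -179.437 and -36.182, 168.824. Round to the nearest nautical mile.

5283 nmi

Δλ = 168.824 − -179.437 = 348.261°; wrapped into (−180°, 180°]: -11.739°.
Δφ = -36.182 − 51.198 = -87.380°.
a = sin²(Δφ/2) + cos φ₁ · cos φ₂ · sin²(Δλ/2) = 0.482433.
c = 2·atan2(√a, √(1−a)) = 1.53566 rad → d = 6371·c ≈ 9783.66 km ≈ 5282.76 nmi.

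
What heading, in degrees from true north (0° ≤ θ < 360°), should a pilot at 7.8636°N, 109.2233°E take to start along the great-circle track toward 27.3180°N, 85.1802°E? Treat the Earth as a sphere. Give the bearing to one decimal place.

313.5°

Δλ = 85.1802 − 109.2233 = -24.0431°.
θ = atan2( sin Δλ · cos φ₂ , cos φ₁ · sin φ₂ − sin φ₁ · cos φ₂ · cos Δλ )
  = atan2(-0.36199, 0.34360) = -46.492° → normalised to [0°, 360°): 313.508°.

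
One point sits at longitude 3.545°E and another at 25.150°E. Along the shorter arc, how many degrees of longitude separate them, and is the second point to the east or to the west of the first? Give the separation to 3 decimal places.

21.605° east

Raw difference: 25.150 − 3.545 = 21.605°.
Normalise into (−180°, 180°]: 21.605° stays 21.605°.
Positive ⇒ the second point lies to the east; separation 21.605°.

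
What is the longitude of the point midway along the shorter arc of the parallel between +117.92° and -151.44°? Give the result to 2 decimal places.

Signed shortest Δλ from +117.92° to -151.44° is +90.64°.
Midpoint longitude = +117.92° + (+90.64°)/2 = +117.92° + 45.32° = +163.24°.
(The naïve average (+117.92 + -151.44)/2 = -16.76° is on the wrong side of the globe.)

+163.24°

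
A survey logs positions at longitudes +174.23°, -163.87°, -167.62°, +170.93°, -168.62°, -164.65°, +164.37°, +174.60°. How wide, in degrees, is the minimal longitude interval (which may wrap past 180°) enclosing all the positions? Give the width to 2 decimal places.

31.76°

Sort the longitudes: -168.62°, -167.62°, -164.65°, -163.87°, +164.37°, +170.93°, +174.23°, +174.60°.
Eastward gaps between consecutive values (wrapping around): 1.00°, 2.97°, 0.78°, 328.24°, 6.56°, 3.30°, 0.37°, 16.78°.
Largest gap = 328.24° ⇒ minimal covering band is its complement: 360° − 328.24° = 31.76°.
Band runs from +164.37° eastward to -163.87°, crossing the antimeridian.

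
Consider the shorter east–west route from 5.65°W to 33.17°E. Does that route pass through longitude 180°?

No

Signed shortest Δλ = ((33.17 − -5.65 + 180) mod 360) − 180 = 38.82°.
Going east by 38.82° from -5.65° reaches +33.17° without touching 180°.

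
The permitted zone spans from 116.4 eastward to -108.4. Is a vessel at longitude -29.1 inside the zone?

Band width going east from +116.4° to -108.4°: ((-108.4 − 116.4) mod 360) = 135.2°.
Offset of -29.1° east of the west edge: ((-29.1 − 116.4) mod 360) = 214.5°.
214.5° > 135.2° ⇒ outside.

No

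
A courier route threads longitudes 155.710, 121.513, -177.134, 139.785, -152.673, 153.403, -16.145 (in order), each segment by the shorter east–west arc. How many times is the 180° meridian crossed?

Leg 1: +155.710° → +121.513°, shortest Δλ = -34.197° (west) — does not cross 180°.
Leg 2: +121.513° → -177.134°, shortest Δλ = 61.353° (east) — crosses 180°.
Leg 3: -177.134° → +139.785°, shortest Δλ = -43.081° (west) — crosses 180°.
Leg 4: +139.785° → -152.673°, shortest Δλ = 67.542° (east) — crosses 180°.
Leg 5: -152.673° → +153.403°, shortest Δλ = -53.924° (west) — crosses 180°.
Leg 6: +153.403° → -16.145°, shortest Δλ = -169.548° (west) — does not cross 180°.
Total crossings: 4.

4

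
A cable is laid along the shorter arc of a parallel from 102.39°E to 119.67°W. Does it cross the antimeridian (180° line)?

Yes

Naïve |-119.67 − 102.39| = 222.06° > 180°, so the shorter arc goes the other way round — across 180°.
Signed shortest Δλ = ((-119.67 − 102.39 + 180) mod 360) − 180 = 137.94°.
Going east by 137.94° from +102.39° passes through 180° before reaching -119.67°.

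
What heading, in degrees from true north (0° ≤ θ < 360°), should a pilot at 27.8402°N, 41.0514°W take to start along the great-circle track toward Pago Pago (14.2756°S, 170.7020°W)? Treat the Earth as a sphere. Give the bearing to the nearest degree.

Δλ = -170.7020 − -41.0514 = -129.6506°.
θ = atan2( sin Δλ · cos φ₂ , cos φ₁ · sin φ₂ − sin φ₁ · cos φ₂ · cos Δλ )
  = atan2(-0.74617, 0.07075) = -84.583° → normalised to [0°, 360°): 275.417°.

275°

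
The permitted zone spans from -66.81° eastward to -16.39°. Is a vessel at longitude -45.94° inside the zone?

Yes

Band width going east from -66.81° to -16.39°: ((-16.39 − -66.81) mod 360) = 50.42°.
Offset of -45.94° east of the west edge: ((-45.94 − -66.81) mod 360) = 20.87°.
20.87° ≤ 50.42° ⇒ inside.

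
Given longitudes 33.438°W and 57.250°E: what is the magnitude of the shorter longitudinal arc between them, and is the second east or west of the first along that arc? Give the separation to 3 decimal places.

90.688° east

Raw difference: 57.250 − -33.438 = 90.688°.
Normalise into (−180°, 180°]: 90.688° stays 90.688°.
Positive ⇒ the second point lies to the east; separation 90.688°.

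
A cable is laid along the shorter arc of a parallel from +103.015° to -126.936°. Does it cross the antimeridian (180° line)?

Naïve |-126.936 − 103.015| = 229.951° > 180°, so the shorter arc goes the other way round — across 180°.
Signed shortest Δλ = ((-126.936 − 103.015 + 180) mod 360) − 180 = 130.049°.
Going east by 130.049° from +103.015° passes through 180° before reaching -126.936°.

Yes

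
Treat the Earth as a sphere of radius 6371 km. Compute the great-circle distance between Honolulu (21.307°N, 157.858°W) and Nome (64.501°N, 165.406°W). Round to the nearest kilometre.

4835 km

Δλ = -165.406 − -157.858 = -7.548°.
Δφ = 64.501 − 21.307 = 43.194°.
a = sin²(Δφ/2) + cos φ₁ · cos φ₂ · sin²(Δλ/2) = 0.137217.
c = 2·atan2(√a, √(1−a)) = 0.75894 rad → d = 6371·c ≈ 4835.21 km.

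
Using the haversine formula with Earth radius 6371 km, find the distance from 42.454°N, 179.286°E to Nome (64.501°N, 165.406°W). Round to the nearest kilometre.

2636 km

Δλ = -165.406 − 179.286 = -344.692°; wrapped into (−180°, 180°]: 15.308°.
Δφ = 64.501 − 42.454 = 22.047°.
a = sin²(Δφ/2) + cos φ₁ · cos φ₂ · sin²(Δλ/2) = 0.042197.
c = 2·atan2(√a, √(1−a)) = 0.41378 rad → d = 6371·c ≈ 2636.20 km.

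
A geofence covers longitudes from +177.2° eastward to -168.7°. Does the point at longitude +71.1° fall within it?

No

Band width going east from +177.2° to -168.7°: ((-168.7 − 177.2) mod 360) = 14.1°.
Offset of +71.1° east of the west edge: ((71.1 − 177.2) mod 360) = 253.9°.
253.9° > 14.1° ⇒ outside.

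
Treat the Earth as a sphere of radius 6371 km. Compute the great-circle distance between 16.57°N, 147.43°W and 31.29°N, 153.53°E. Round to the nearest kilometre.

Δλ = 153.53 − -147.43 = 300.96°; wrapped into (−180°, 180°]: -59.04°.
Δφ = 31.29 − 16.57 = 14.72°.
a = sin²(Δφ/2) + cos φ₁ · cos φ₂ · sin²(Δλ/2) = 0.215262.
c = 2·atan2(√a, √(1−a)) = 0.96493 rad → d = 6371·c ≈ 6147.56 km.

6148 km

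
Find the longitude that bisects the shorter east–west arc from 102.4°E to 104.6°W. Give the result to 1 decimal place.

178.9°E

Signed shortest Δλ from +102.4° to -104.6° is +153.0°.
Midpoint longitude = +102.4° + (+153.0°)/2 = +102.4° + 76.5° = +178.9°.
(The naïve average (+102.4 + -104.6)/2 = -1.1° is on the wrong side of the globe.)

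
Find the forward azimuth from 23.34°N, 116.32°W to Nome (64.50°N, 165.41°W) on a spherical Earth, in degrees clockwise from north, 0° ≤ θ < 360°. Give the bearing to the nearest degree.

336°

Δλ = -165.41 − -116.32 = -49.09°.
θ = atan2( sin Δλ · cos φ₂ , cos φ₁ · sin φ₂ − sin φ₁ · cos φ₂ · cos Δλ )
  = atan2(-0.32535, 0.71703) = -24.406° → normalised to [0°, 360°): 335.594°.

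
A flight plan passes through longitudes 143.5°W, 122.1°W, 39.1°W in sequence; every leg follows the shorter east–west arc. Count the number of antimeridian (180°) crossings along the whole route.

0

Leg 1: -143.5° → -122.1°, shortest Δλ = 21.4° (east) — does not cross 180°.
Leg 2: -122.1° → -39.1°, shortest Δλ = 83.0° (east) — does not cross 180°.
Total crossings: 0.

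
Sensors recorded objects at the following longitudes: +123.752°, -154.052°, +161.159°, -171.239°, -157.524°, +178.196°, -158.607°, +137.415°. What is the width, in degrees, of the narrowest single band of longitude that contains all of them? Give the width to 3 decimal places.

Sort the longitudes: -171.239°, -158.607°, -157.524°, -154.052°, +123.752°, +137.415°, +161.159°, +178.196°.
Eastward gaps between consecutive values (wrapping around): 12.632°, 1.083°, 3.472°, 277.804°, 13.663°, 23.744°, 17.037°, 10.565°.
Largest gap = 277.804° ⇒ minimal covering band is its complement: 360° − 277.804° = 82.196°.
Band runs from +123.752° eastward to -154.052°, crossing the antimeridian.

82.196°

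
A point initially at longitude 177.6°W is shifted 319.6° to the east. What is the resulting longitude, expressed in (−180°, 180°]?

142.0°E

Start at -177.6°; shift +319.6° → +142.0°.
+142.0° already lies in (−180°, 180°].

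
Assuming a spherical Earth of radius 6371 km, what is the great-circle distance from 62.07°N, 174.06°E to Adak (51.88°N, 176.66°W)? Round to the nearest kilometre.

Δλ = -176.66 − 174.06 = -350.72°; wrapped into (−180°, 180°]: 9.28°.
Δφ = 51.88 − 62.07 = -10.19°.
a = sin²(Δφ/2) + cos φ₁ · cos φ₂ · sin²(Δλ/2) = 0.009779.
c = 2·atan2(√a, √(1−a)) = 0.19810 rad → d = 6371·c ≈ 1262.10 km.

1262 km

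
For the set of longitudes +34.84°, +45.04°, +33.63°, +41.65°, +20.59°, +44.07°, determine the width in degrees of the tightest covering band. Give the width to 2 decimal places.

24.45°

Sort the longitudes: +20.59°, +33.63°, +34.84°, +41.65°, +44.07°, +45.04°.
Eastward gaps between consecutive values (wrapping around): 13.04°, 1.21°, 6.81°, 2.42°, 0.97°, 335.55°.
Largest gap = 335.55° ⇒ minimal covering band is its complement: 360° − 335.55° = 24.45°.
Band runs from +20.59° eastward to +45.04°.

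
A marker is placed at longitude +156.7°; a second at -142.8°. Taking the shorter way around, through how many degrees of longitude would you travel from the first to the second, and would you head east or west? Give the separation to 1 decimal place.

Raw difference: -142.8 − 156.7 = -299.5°.
Normalise into (−180°, 180°]: -299.5° + 360° = 60.5°.
Positive ⇒ the second point lies to the east; separation 60.5°.

60.5° east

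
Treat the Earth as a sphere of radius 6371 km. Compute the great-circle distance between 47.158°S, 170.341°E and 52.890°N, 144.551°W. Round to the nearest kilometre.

Δλ = -144.551 − 170.341 = -314.892°; wrapped into (−180°, 180°]: 45.108°.
Δφ = 52.890 − -47.158 = 100.048°.
a = sin²(Δφ/2) + cos φ₁ · cos φ₂ · sin²(Δλ/2) = 0.647592.
c = 2·atan2(√a, √(1−a)) = 1.87044 rad → d = 6371·c ≈ 11916.60 km.

11917 km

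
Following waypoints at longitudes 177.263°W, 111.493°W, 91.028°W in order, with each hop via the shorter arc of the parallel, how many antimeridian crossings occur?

Leg 1: -177.263° → -111.493°, shortest Δλ = 65.77° (east) — does not cross 180°.
Leg 2: -111.493° → -91.028°, shortest Δλ = 20.465° (east) — does not cross 180°.
Total crossings: 0.

0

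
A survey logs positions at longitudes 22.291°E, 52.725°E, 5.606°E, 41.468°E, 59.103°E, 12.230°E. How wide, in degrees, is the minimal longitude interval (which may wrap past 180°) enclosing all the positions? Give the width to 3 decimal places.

Sort the longitudes: +5.606°, +12.230°, +22.291°, +41.468°, +52.725°, +59.103°.
Eastward gaps between consecutive values (wrapping around): 6.624°, 10.061°, 19.177°, 11.257°, 6.378°, 306.503°.
Largest gap = 306.503° ⇒ minimal covering band is its complement: 360° − 306.503° = 53.497°.
Band runs from +5.606° eastward to +59.103°.

53.497°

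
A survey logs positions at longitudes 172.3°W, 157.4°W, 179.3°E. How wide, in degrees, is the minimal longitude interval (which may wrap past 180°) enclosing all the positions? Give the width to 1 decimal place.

Sort the longitudes: -172.3°, -157.4°, +179.3°.
Eastward gaps between consecutive values (wrapping around): 14.9°, 336.7°, 8.4°.
Largest gap = 336.7° ⇒ minimal covering band is its complement: 360° − 336.7° = 23.3°.
Band runs from +179.3° eastward to -157.4°, crossing the antimeridian.

23.3°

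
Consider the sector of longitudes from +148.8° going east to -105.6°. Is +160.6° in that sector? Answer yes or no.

Band width going east from +148.8° to -105.6°: ((-105.6 − 148.8) mod 360) = 105.6°.
Offset of +160.6° east of the west edge: ((160.6 − 148.8) mod 360) = 11.8°.
11.8° ≤ 105.6° ⇒ inside.

Yes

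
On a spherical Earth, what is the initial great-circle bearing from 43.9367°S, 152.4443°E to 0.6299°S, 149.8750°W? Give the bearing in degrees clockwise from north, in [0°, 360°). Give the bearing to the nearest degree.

Δλ = -149.8750 − 152.4443 = -302.3193°; wrapped into (−180°, 180°]: 57.6807°.
θ = atan2( sin Δλ · cos φ₂ , cos φ₁ · sin φ₂ − sin φ₁ · cos φ₂ · cos Δλ )
  = atan2(0.84503, 0.36303) = 66.752° → normalised to [0°, 360°): 66.752°.

67°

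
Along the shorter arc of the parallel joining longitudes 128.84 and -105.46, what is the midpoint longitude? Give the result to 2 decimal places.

-168.31°

Signed shortest Δλ from +128.84° to -105.46° is +125.70°.
Midpoint longitude = +128.84° + (+125.70°)/2 = +128.84° + 62.85° = +191.69°.
Normalise into (−180°, 180°]: -168.31°.
(The naïve average (+128.84 + -105.46)/2 = 11.69° is on the wrong side of the globe.)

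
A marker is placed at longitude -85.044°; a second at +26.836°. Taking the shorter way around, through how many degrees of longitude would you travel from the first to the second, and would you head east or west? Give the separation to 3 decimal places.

Raw difference: 26.836 − -85.044 = 111.88°.
Normalise into (−180°, 180°]: 111.88° stays 111.88°.
Positive ⇒ the second point lies to the east; separation 111.880°.

111.880° east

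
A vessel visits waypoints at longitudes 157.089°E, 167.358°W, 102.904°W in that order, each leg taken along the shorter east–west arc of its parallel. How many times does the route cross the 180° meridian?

Leg 1: +157.089° → -167.358°, shortest Δλ = 35.553° (east) — crosses 180°.
Leg 2: -167.358° → -102.904°, shortest Δλ = 64.454° (east) — does not cross 180°.
Total crossings: 1.

1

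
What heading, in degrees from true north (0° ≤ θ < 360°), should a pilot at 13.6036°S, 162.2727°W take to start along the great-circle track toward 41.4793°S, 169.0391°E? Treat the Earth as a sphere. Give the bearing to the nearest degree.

216°

Δλ = 169.0391 − -162.2727 = 331.3118°; wrapped into (−180°, 180°]: -28.6882°.
θ = atan2( sin Δλ · cos φ₂ , cos φ₁ · sin φ₂ − sin φ₁ · cos φ₂ · cos Δλ )
  = atan2(-0.35965, -0.48919) = -143.677° → normalised to [0°, 360°): 216.323°.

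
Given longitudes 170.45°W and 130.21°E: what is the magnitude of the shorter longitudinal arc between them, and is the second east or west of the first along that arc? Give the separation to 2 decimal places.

59.34° west

Raw difference: 130.21 − -170.45 = 300.66°.
Normalise into (−180°, 180°]: 300.66° − 360° = -59.34°.
Negative ⇒ the second point lies to the west; separation 59.34°.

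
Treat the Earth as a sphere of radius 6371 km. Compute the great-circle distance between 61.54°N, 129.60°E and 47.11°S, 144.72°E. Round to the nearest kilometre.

12157 km

Δλ = 144.72 − 129.60 = 15.12°.
Δφ = -47.11 − 61.54 = -108.65°.
a = sin²(Δφ/2) + cos φ₁ · cos φ₂ · sin²(Δλ/2) = 0.665507.
c = 2·atan2(√a, √(1−a)) = 1.90817 rad → d = 6371·c ≈ 12156.98 km.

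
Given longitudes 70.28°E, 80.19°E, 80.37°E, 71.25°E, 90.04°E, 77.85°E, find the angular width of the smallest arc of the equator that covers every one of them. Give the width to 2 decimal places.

Sort the longitudes: +70.28°, +71.25°, +77.85°, +80.19°, +80.37°, +90.04°.
Eastward gaps between consecutive values (wrapping around): 0.97°, 6.60°, 2.34°, 0.18°, 9.67°, 340.24°.
Largest gap = 340.24° ⇒ minimal covering band is its complement: 360° − 340.24° = 19.76°.
Band runs from +70.28° eastward to +90.04°.

19.76°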